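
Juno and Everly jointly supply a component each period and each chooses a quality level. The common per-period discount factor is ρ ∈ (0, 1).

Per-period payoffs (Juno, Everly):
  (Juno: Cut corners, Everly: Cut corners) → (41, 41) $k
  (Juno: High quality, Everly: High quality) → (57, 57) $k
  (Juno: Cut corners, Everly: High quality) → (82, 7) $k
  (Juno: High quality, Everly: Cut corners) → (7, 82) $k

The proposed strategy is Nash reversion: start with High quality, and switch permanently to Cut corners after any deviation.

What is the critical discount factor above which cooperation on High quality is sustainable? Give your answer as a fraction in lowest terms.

25/41

Under grim trigger the critical discount factor is (T−C)/(T−P) with T = 82, C = 57, P = 41.
ρ* = (82−57)/(82−41) = 25/41.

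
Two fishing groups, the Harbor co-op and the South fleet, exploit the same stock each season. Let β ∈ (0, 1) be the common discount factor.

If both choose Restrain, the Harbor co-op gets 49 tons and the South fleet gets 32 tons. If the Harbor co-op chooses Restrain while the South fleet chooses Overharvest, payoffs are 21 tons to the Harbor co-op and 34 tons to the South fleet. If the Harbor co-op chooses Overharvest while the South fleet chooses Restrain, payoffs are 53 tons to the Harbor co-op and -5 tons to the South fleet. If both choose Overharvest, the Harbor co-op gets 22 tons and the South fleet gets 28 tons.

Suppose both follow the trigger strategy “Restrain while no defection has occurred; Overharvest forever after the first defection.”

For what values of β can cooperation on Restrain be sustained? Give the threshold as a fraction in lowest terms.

the Harbor co-op's threshold: (53−49)/(53−22) = 4/31.
the South fleet's threshold: (34−32)/(34−28) = 1/3.
4/31 < 1/3, so the South fleet binds and β* = 1/3.

1/3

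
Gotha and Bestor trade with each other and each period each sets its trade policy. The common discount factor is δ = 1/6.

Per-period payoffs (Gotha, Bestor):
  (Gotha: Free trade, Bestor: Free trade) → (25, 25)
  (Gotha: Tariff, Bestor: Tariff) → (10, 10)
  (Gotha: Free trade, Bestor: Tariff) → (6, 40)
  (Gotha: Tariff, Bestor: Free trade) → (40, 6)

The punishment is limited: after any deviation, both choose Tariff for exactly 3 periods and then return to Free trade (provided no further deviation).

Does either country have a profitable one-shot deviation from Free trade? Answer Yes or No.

Yes

Comparing payoff streams over the 4 periods until play realigns: cooperate → 25(1+δ+…+δ^3); deviate → 40 + 10(δ+…+δ^3).
Cooperation is sustained iff (25−10)(δ+…+δ^3) ≥ 40−25.
δ+…+δ^3 = 1/6·(1−(1/6)^3)/(1−1/6) = 0.1991, and (40−25)/(25−10) = 1.0000.
0.1991 < 1.0000, so cooperation is not sustainable.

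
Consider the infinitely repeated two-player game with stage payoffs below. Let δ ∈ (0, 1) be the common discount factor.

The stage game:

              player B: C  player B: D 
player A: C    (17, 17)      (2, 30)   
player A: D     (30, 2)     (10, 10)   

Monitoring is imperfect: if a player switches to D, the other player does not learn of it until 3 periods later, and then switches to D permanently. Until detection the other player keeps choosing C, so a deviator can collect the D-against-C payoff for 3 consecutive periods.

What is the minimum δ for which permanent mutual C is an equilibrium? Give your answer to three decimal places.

The best deviation is to choose D for all 3 undetected periods, earning 30 each, then 10 forever once detected.
Deviation value: 30(1−δ^3)/(1−δ) + 10δ^3/(1−δ); cooperation value: 17/(1−δ).
IC: 17 ≥ 30(1−δ^3) + 10δ^3 = 30 − 20δ^3.
So δ^3 ≥ 13/20, giving δ ≥ (13/20)^(1/3) ≈ 0.866.

0.866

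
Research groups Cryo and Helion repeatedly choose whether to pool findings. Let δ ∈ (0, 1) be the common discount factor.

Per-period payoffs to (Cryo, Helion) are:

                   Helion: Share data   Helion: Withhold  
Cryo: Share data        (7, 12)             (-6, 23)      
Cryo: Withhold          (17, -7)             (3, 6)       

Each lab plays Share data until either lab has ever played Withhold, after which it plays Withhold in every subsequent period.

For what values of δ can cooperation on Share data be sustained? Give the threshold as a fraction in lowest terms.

5/7

For Cryo: deviation gain 17−7 = 10, per-period punishment loss 7−3 = 4. IC gives δ ≥ 10/14 = 5/7.
For Helion: gain 11, loss 6 per period, so δ ≥ 11/17.
The tighter constraint is Cryo's, so cooperation needs δ ≥ 5/7.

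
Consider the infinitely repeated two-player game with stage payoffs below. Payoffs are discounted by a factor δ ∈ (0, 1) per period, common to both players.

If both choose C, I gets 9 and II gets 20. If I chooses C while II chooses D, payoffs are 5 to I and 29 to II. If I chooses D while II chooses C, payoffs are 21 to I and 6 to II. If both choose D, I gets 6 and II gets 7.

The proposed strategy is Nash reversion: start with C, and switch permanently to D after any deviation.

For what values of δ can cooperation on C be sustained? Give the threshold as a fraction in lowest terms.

4/5

For I: deviation gain 21−9 = 12, per-period punishment loss 9−6 = 3. IC gives δ ≥ 12/15 = 4/5.
For II: gain 9, loss 13 per period, so δ ≥ 9/22.
The tighter constraint is I's, so cooperation needs δ ≥ 4/5.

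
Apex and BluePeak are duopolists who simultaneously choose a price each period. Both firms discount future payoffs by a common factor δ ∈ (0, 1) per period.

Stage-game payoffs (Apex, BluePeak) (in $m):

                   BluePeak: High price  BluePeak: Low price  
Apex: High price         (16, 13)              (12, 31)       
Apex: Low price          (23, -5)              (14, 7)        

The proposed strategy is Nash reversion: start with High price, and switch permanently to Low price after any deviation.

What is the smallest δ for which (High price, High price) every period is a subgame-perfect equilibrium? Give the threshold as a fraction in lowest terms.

7/9

Apex's threshold: (23−16)/(23−14) = 7/9.
BluePeak's threshold: (31−13)/(31−7) = 3/4.
7/9 > 3/4, so Apex binds and δ* = 7/9.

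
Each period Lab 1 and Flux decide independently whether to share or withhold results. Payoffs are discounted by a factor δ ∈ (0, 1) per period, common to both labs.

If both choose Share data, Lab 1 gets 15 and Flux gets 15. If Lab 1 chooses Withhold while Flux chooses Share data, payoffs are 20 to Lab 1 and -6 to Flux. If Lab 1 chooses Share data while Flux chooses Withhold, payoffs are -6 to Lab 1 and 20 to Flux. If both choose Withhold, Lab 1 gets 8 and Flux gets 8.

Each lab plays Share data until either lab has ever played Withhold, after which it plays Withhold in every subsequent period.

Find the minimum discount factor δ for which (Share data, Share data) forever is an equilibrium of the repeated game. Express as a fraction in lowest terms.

15/(1−δ) ≥ 20 + 8δ/(1−δ)
15 ≥ 20 − 12δ
δ ≥ 5/12.

5/12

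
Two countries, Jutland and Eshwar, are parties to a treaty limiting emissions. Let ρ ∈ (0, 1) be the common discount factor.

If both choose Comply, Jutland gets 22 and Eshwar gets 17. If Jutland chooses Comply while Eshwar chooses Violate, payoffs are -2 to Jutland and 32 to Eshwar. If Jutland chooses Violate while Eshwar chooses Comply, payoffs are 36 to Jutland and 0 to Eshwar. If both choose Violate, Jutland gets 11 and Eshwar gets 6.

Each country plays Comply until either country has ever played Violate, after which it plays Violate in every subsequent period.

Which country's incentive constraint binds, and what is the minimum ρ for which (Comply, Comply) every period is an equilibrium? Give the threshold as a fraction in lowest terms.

Jutland's threshold: (36−22)/(36−11) = 14/25.
Eshwar's threshold: (32−17)/(32−6) = 15/26.
14/25 < 15/26, so Eshwar binds and ρ* = 15/26.

Eshwar; ρ ≥ 15/26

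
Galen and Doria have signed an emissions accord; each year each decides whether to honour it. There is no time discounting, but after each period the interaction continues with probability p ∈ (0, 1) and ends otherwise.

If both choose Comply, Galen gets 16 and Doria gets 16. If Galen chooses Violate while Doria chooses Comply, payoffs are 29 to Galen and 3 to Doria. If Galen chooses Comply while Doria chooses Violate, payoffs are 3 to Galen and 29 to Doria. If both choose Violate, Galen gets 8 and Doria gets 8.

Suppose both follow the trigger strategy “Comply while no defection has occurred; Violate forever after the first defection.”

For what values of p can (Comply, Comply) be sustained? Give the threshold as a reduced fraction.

13/21

Expected cooperation value is 16 + p·16 + p²·16 + … = 16/(1−p); deviation gives 29 + p·8/(1−p).
16 ≥ 29(1−p) + 8p ⇒ 21p ≥ 13 ⇒ p ≥ 13/21.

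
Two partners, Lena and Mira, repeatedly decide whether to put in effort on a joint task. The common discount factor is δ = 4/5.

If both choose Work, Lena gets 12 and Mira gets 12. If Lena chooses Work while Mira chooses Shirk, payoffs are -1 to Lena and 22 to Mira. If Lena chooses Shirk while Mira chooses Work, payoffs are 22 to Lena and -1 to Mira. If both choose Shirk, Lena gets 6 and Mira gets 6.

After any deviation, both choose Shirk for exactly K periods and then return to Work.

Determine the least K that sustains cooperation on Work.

3

No profitable deviation requires (12−6)(δ+…+δ^K) ≥ 22−12, i.e. δ+…+δ^K ≥ 5/3 ≈ 1.6667.
With δ = 4/5, the partial sums are K=1: 0.8000, K=2: 1.4400, K=3: 1.9520.
K = 3 is the first length at which the sum reaches 1.6667.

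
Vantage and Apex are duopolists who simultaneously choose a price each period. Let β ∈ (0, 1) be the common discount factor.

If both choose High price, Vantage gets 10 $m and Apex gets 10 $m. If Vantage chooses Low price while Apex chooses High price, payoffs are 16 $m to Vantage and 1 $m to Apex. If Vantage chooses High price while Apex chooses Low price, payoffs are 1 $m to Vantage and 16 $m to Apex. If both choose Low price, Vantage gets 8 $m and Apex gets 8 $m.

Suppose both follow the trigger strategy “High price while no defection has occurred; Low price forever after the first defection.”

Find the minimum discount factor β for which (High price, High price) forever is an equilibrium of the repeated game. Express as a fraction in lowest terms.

10/(1−β) ≥ 16 + 8β/(1−β)
10 ≥ 16 − 8β
β ≥ 6/8 = 3/4.

3/4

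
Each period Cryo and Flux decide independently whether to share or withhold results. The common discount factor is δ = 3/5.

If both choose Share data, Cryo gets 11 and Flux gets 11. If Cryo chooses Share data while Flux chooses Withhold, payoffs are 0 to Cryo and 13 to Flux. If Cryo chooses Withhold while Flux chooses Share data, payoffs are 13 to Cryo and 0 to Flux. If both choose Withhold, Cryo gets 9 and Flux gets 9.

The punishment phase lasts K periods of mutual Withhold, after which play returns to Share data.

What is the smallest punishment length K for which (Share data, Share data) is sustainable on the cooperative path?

No profitable deviation requires (11−9)(δ+…+δ^K) ≥ 13−11, i.e. δ+…+δ^K ≥ 1 ≈ 1.0000.
With δ = 3/5, the partial sums are K=1: 0.6000, K=2: 0.9600, K=3: 1.1760.
K = 3 is the first length at which the sum reaches 1.0000.

3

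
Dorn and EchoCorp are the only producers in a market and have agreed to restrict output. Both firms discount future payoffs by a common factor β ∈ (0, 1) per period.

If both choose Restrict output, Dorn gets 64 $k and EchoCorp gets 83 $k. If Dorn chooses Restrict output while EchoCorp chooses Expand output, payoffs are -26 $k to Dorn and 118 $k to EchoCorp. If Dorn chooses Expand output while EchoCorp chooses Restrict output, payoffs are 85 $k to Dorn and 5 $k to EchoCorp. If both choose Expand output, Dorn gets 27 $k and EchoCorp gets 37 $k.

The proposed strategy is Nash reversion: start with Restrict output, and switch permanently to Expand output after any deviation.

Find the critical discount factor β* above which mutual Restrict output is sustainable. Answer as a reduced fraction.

35/81

Dorn: cooperation gives 64 each period; deviation gives 85 once then 27 forever.
  64/(1−β) ≥ 85 + 27β/(1−β) ⇒ β ≥ 21/58.
EchoCorp: cooperation gives 83 each period; deviation gives 118 once then 37 forever.
  β ≥ 35/81.
Both must hold, so the binding constraint is EchoCorp's: β ≥ 35/81.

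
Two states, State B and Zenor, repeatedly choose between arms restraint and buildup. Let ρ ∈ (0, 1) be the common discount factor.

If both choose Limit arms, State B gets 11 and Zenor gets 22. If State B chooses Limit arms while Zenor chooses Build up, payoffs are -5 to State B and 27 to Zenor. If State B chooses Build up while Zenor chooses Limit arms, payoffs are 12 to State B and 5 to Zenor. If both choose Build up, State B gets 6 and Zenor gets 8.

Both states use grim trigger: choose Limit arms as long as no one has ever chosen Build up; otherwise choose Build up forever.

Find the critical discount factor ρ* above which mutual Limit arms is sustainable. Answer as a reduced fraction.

State B's threshold: (12−11)/(12−6) = 1/6.
Zenor's threshold: (27−22)/(27−8) = 5/19.
1/6 < 5/19, so Zenor binds and ρ* = 5/19.

5/19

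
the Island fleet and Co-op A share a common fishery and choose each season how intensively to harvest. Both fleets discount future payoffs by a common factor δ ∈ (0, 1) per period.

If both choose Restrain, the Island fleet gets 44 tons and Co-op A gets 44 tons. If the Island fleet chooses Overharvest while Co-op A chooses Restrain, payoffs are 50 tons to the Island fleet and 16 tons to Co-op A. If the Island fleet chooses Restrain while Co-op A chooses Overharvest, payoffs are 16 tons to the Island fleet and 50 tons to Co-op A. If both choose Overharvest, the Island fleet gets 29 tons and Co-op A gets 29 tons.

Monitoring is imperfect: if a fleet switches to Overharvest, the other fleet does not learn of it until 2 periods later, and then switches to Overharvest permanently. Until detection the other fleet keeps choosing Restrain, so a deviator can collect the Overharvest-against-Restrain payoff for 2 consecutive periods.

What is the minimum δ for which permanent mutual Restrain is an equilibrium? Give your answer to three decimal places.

A deviator earns 50 for 2 periods, then 29 forever; cooperating earns 44 forever. Multiplying the IC by (1−δ):
44 ≥ 50(1−δ^2) + 29δ^2, so 21·δ^2 ≥ 6 and δ^2 ≥ 2/7.
δ ≥ (2/7)^(1/2) ≈ 0.535.

0.535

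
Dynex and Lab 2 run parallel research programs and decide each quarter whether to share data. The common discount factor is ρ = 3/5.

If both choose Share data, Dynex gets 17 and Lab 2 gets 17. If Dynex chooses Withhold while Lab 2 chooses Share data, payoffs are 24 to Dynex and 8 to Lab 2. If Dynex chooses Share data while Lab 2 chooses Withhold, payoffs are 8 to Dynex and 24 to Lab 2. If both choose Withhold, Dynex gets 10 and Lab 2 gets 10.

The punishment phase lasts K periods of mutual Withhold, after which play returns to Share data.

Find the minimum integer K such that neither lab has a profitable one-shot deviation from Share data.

3

Need Σ_{k=1}^{K} ρ^k ≥ (24−17)/(17−10) = 1.0000 at ρ = 3/5.
At K = 2 the sum is 0.9600 < 1.0000; at K = 3 it is 1.1760 ≥ 1.0000.
So the minimum punishment length is K = 3.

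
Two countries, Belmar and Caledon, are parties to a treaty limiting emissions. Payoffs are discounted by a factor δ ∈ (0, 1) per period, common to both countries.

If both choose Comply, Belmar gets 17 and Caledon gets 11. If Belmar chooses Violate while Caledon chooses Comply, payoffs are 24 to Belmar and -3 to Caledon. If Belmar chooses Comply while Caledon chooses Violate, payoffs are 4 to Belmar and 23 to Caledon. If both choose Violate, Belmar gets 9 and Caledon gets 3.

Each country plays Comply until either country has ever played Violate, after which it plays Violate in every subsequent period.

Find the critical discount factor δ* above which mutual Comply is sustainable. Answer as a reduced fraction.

For Belmar: deviation gain 24−17 = 7, per-period punishment loss 17−9 = 8. IC gives δ ≥ 7/15.
For Caledon: gain 12, loss 8 per period, so δ ≥ 12/20 = 3/5.
The tighter constraint is Caledon's, so cooperation needs δ ≥ 3/5.

3/5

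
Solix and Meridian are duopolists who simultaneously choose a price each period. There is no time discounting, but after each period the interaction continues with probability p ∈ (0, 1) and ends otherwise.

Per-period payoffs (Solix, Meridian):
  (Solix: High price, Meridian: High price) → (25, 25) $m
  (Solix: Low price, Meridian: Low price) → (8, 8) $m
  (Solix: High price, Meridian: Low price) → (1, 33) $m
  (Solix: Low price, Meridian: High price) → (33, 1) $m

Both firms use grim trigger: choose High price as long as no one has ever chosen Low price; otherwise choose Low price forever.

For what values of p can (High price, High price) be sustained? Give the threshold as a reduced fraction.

8/25

With no time discounting, the continuation probability p plays the role of the discount factor.
Grim-trigger IC: 25/(1−p) ≥ 33 + 8p/(1−p) ⇒ p ≥ (33−25)/(33−8) = 8/25.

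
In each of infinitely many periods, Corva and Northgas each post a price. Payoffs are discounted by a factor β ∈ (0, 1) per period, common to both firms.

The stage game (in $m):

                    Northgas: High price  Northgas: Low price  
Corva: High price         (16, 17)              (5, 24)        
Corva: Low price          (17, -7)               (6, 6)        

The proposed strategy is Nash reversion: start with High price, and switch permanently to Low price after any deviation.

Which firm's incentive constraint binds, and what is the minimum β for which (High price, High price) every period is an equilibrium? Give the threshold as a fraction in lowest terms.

Northgas; β ≥ 7/18

Corva: cooperation gives 16 each period; deviation gives 17 once then 6 forever.
  16/(1−β) ≥ 17 + 6β/(1−β) ⇒ β ≥ 1/11.
Northgas: cooperation gives 17 each period; deviation gives 24 once then 6 forever.
  β ≥ 7/18.
Both must hold, so the binding constraint is Northgas's: β ≥ 7/18.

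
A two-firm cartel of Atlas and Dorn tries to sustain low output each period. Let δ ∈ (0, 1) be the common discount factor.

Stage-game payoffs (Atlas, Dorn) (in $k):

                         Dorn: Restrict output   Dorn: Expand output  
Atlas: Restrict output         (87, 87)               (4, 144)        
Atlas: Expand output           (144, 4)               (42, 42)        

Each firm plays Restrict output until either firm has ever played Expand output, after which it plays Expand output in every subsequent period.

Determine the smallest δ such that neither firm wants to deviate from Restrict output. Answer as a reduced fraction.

19/34

87/(1−δ) ≥ 144 + 42δ/(1−δ)
87 ≥ 144 − 102δ
δ ≥ 57/102 = 19/34.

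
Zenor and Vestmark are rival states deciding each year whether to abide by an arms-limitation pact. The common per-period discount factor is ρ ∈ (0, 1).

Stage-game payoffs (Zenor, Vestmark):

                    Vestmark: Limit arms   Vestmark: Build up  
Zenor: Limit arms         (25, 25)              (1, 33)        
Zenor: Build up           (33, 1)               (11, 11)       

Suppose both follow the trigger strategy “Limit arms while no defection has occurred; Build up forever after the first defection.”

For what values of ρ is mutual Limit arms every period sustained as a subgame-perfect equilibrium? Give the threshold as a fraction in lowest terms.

4/11

One-period gain from deviating is 33 − 25 = 8. The loss is 25 − 11 = 14 in every subsequent period, with present value 14·ρ/(1−ρ).
Deviation is unprofitable when 14·ρ/(1−ρ) ≥ 8, i.e. ρ/(1−ρ) ≥ 4/7.
Equivalently ρ ≥ 8/(8+14) = 4/11.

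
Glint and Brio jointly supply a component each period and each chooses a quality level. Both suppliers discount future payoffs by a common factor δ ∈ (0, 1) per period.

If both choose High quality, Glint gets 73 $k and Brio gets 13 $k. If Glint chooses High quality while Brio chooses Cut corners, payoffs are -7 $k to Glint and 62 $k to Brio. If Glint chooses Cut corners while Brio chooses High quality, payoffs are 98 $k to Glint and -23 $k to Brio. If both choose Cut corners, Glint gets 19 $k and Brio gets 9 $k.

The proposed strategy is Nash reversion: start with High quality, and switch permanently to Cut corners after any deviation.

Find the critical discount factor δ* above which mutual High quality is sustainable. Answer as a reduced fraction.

49/53

For Glint: deviation gain 98−73 = 25, per-period punishment loss 73−19 = 54. IC gives δ ≥ 25/79.
For Brio: gain 49, loss 4 per period, so δ ≥ 49/53.
The tighter constraint is Brio's, so cooperation needs δ ≥ 49/53.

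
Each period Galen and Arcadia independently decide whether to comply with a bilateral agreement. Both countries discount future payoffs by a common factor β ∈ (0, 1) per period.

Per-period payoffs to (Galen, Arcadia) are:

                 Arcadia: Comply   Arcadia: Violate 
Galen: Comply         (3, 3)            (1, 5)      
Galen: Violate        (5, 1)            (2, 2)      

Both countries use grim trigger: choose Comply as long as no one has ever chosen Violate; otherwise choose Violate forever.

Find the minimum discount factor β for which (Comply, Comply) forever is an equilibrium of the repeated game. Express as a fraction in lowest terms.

Under grim trigger the critical discount factor is (T−C)/(T−P) with T = 5, C = 3, P = 2.
β* = (5−3)/(5−2) = 2/3.

2/3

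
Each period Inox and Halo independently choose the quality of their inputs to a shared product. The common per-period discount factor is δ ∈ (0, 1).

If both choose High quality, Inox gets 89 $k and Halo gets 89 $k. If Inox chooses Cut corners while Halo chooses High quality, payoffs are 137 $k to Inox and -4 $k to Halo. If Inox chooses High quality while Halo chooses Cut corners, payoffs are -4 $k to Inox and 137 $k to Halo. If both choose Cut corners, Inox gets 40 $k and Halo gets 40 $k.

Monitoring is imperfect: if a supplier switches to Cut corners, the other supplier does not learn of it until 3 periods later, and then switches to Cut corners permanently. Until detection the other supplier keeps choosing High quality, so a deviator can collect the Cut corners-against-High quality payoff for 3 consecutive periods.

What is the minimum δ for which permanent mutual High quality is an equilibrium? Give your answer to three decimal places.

A deviator earns 137 for 3 periods, then 40 forever; cooperating earns 89 forever. Multiplying the IC by (1−δ):
89 ≥ 137(1−δ^3) + 40δ^3, so 97·δ^3 ≥ 48 and δ^3 ≥ 48/97.
δ ≥ (48/97)^(1/3) ≈ 0.791.

0.791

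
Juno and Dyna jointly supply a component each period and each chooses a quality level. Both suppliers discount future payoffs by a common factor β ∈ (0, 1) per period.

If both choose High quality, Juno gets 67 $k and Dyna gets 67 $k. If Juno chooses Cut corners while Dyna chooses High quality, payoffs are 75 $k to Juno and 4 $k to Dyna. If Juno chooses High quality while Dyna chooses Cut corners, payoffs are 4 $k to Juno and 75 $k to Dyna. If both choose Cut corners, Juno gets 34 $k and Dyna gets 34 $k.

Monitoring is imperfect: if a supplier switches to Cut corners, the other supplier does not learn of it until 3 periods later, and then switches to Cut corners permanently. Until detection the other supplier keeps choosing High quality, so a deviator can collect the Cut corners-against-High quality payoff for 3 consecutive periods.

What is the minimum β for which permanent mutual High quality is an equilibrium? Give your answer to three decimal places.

A deviator earns 75 for 3 periods, then 34 forever; cooperating earns 67 forever. Multiplying the IC by (1−β):
67 ≥ 75(1−β^3) + 34β^3, so 41·β^3 ≥ 8 and β^3 ≥ 8/41.
β ≥ (8/41)^(1/3) ≈ 0.580.

0.580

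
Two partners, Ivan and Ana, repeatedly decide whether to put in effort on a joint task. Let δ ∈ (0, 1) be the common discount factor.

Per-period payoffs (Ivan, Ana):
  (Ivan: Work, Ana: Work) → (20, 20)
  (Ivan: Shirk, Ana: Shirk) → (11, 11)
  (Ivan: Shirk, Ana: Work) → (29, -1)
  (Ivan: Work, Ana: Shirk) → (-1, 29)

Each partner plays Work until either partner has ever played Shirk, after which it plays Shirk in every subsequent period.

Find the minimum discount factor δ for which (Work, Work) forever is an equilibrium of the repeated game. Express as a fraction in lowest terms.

One-period gain from deviating is 29 − 20 = 9. The loss is 20 − 11 = 9 in every subsequent period, with present value 9·δ/(1−δ).
Deviation is unprofitable when 9·δ/(1−δ) ≥ 9, i.e. δ/(1−δ) ≥ 1.
Equivalently δ ≥ 9/(9+9) = 1/2.

1/2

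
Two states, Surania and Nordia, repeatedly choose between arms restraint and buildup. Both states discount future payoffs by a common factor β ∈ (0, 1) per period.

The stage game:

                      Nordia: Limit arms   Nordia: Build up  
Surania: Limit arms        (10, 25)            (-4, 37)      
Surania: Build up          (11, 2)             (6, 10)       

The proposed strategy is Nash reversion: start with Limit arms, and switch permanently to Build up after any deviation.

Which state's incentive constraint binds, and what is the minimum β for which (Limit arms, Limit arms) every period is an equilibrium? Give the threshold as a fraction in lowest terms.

Surania's threshold: (11−10)/(11−6) = 1/5.
Nordia's threshold: (37−25)/(37−10) = 4/9.
1/5 < 4/9, so Nordia binds and β* = 4/9.

Nordia; β ≥ 4/9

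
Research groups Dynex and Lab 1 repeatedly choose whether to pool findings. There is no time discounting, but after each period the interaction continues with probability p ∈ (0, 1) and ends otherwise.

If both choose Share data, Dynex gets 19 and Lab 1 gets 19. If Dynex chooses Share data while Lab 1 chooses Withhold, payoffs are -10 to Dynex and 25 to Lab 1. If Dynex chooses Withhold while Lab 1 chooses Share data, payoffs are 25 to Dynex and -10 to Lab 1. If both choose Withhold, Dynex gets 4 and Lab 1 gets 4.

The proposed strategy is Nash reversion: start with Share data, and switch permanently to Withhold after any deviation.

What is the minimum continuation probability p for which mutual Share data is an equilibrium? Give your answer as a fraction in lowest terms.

2/7

With no time discounting, the continuation probability p plays the role of the discount factor.
Grim-trigger IC: 19/(1−p) ≥ 25 + 4p/(1−p) ⇒ p ≥ (25−19)/(25−4) = 2/7.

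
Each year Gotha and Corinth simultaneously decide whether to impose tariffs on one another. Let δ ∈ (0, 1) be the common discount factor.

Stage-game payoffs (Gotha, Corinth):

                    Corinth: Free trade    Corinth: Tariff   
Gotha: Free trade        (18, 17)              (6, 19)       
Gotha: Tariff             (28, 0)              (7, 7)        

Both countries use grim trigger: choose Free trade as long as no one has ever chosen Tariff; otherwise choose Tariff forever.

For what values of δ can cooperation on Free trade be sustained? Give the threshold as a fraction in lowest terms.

Gotha: cooperation gives 18 each period; deviation gives 28 once then 7 forever.
  18/(1−δ) ≥ 28 + 7δ/(1−δ) ⇒ δ ≥ 10/21.
Corinth: cooperation gives 17 each period; deviation gives 19 once then 7 forever.
  δ ≥ 2/12 = 1/6.
Both must hold, so the binding constraint is Gotha's: δ ≥ 10/21.

10/21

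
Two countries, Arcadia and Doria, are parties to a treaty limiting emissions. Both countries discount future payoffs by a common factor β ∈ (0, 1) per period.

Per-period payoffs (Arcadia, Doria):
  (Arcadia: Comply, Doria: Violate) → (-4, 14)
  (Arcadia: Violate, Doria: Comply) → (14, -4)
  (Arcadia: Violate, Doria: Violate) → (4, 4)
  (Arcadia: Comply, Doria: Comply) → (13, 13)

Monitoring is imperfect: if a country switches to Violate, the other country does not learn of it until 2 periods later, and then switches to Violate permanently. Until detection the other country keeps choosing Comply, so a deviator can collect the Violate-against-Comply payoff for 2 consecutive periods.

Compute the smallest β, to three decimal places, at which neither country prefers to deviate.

A deviator earns 14 for 2 periods, then 4 forever; cooperating earns 13 forever. Multiplying the IC by (1−β):
13 ≥ 14(1−β^2) + 4β^2, so 10·β^2 ≥ 1 and β^2 ≥ 1/10.
β ≥ (1/10)^(1/2) ≈ 0.316.

0.316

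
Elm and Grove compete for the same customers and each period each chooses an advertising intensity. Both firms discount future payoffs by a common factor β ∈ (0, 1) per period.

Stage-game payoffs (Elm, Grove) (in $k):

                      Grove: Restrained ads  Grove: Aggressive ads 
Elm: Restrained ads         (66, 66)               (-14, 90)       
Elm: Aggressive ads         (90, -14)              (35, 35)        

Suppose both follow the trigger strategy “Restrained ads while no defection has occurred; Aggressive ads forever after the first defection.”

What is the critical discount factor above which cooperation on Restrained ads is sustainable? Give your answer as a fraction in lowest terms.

24/55

One-period gain from deviating is 90 − 66 = 24. The loss is 66 − 35 = 31 in every subsequent period, with present value 31·β/(1−β).
Deviation is unprofitable when 31·β/(1−β) ≥ 24, i.e. β/(1−β) ≥ 24/31.
Equivalently β ≥ 24/(24+31) = 24/55.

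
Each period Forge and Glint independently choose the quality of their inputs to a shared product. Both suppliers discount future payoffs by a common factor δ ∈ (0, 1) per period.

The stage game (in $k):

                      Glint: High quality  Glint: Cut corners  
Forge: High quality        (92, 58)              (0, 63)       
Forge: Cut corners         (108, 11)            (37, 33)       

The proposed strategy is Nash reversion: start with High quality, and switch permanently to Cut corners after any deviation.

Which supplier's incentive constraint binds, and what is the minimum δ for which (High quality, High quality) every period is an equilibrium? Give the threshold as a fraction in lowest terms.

Forge; δ ≥ 16/71

Forge: cooperation gives 92 each period; deviation gives 108 once then 37 forever.
  92/(1−δ) ≥ 108 + 37δ/(1−δ) ⇒ δ ≥ 16/71.
Glint: cooperation gives 58 each period; deviation gives 63 once then 33 forever.
  δ ≥ 5/30 = 1/6.
Both must hold, so the binding constraint is Forge's: δ ≥ 16/71.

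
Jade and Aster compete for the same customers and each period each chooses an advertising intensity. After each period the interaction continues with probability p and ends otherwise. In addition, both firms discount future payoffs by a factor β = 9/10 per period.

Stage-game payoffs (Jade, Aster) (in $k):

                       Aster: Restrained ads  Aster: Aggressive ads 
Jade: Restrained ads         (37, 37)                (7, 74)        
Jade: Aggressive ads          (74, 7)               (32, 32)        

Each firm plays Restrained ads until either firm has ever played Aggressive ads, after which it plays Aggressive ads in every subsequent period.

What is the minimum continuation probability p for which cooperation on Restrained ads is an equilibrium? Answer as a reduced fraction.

Expected continuation weight on next period's payoff is β·p = 9/10·p, which plays the role of the discount factor.
Cooperation requires 9/10·p ≥ (74−37)/(74−32) = 37/42, hence p ≥ 185/189.

185/189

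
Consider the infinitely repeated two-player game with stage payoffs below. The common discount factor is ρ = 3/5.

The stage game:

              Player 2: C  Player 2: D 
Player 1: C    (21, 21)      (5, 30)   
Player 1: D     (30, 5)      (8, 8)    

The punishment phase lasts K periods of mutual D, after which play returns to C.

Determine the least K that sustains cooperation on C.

2

Need Σ_{k=1}^{K} ρ^k ≥ (30−21)/(21−8) = 0.6923 at ρ = 3/5.
At K = 1 the sum is 0.6000 < 0.6923; at K = 2 it is 0.9600 ≥ 0.6923.
So the minimum punishment length is K = 2.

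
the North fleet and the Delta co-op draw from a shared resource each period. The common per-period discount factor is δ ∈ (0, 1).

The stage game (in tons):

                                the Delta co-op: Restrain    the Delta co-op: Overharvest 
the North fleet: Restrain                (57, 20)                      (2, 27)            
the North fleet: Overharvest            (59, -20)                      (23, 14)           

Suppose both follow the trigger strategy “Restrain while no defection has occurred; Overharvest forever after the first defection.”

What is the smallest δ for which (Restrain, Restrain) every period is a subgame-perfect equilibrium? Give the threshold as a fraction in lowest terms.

7/13

the North fleet's threshold: (59−57)/(59−23) = 1/18.
the Delta co-op's threshold: (27−20)/(27−14) = 7/13.
1/18 < 7/13, so the Delta co-op binds and δ* = 7/13.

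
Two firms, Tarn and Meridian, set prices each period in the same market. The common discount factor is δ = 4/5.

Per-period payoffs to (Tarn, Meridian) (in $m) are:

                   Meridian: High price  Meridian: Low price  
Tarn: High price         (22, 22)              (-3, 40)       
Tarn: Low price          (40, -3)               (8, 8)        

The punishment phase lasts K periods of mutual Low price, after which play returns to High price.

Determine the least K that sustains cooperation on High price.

2

Need Σ_{k=1}^{K} δ^k ≥ (40−22)/(22−8) = 1.2857 at δ = 4/5.
At K = 1 the sum is 0.8000 < 1.2857; at K = 2 it is 1.4400 ≥ 1.2857.
So the minimum punishment length is K = 2.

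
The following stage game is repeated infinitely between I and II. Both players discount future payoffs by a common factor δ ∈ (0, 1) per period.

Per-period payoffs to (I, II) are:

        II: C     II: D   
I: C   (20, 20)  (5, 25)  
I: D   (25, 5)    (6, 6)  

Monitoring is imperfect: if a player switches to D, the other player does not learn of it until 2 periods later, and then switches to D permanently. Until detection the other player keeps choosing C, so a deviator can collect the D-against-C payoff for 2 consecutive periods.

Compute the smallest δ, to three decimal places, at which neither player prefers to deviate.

0.513

A deviator earns 25 for 2 periods, then 6 forever; cooperating earns 20 forever. Multiplying the IC by (1−δ):
20 ≥ 25(1−δ^2) + 6δ^2, so 19·δ^2 ≥ 5 and δ^2 ≥ 5/19.
δ ≥ (5/19)^(1/2) ≈ 0.513.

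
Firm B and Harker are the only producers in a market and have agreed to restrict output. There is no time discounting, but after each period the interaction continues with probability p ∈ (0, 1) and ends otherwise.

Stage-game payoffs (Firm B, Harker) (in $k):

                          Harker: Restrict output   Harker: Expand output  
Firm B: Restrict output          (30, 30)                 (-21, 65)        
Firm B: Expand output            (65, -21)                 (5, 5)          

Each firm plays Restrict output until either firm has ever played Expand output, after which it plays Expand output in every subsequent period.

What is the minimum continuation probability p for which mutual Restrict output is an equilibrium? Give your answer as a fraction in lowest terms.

With no time discounting, the continuation probability p plays the role of the discount factor.
Grim-trigger IC: 30/(1−p) ≥ 65 + 5p/(1−p) ⇒ p ≥ (65−30)/(65−5) = 7/12.

7/12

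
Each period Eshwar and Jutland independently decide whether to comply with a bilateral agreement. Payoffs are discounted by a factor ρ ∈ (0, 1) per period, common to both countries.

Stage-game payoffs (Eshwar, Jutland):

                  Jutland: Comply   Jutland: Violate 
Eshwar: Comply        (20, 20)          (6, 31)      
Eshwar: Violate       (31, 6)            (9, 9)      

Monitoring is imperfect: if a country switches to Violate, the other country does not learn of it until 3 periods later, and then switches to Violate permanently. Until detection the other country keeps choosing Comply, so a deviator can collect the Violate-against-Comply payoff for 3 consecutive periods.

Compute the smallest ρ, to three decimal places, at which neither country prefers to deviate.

0.794

Deviating for the 3 undetected periods gains 31−20 = 11 per period over cooperation, then loses 20−9 = 11 per period forever once punishment starts.
Gain: 11(1 + ρ + … + ρ^2); loss: 11·ρ^3/(1−ρ).
No profitable deviation ⇔ 11(1−ρ^3) ≤ 11·ρ^3, i.e. ρ^3 ≥ 11/(11+11) = 1/2.
Hence ρ ≥ (1/2)^(1/3) ≈ 0.794.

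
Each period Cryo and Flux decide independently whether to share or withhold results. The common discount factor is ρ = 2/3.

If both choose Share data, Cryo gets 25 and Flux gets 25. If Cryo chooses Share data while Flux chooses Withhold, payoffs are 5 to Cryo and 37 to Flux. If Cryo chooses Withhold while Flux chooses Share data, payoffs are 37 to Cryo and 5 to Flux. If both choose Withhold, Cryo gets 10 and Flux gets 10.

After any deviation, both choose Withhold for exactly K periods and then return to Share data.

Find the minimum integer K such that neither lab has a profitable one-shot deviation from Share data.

2

IC: ρ(1−ρ^K)/(1−ρ) ≥ (37−25)/(25−10) = 4/5.
With ρ = 2/3: need 1 − ρ^K ≥ 4/5·(1−2/3)/(2/3), i.e. ρ^K ≤ 0.6000.
Since (2/3)^1 = 0.6667 and (2/3)^2 = 0.4444, the smallest such K is 2.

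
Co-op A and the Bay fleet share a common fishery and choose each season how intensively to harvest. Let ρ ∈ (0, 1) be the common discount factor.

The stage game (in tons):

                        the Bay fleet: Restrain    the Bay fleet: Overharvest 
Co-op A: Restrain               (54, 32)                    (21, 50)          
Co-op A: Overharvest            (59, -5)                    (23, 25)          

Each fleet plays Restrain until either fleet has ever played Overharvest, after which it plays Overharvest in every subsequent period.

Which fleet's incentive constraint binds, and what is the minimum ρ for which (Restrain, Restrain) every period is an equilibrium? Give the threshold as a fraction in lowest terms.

the Bay fleet; ρ ≥ 18/25

For Co-op A: deviation gain 59−54 = 5, per-period punishment loss 54−23 = 31. IC gives ρ ≥ 5/36.
For the Bay fleet: gain 18, loss 7 per period, so ρ ≥ 18/25.
The tighter constraint is the Bay fleet's, so cooperation needs ρ ≥ 18/25.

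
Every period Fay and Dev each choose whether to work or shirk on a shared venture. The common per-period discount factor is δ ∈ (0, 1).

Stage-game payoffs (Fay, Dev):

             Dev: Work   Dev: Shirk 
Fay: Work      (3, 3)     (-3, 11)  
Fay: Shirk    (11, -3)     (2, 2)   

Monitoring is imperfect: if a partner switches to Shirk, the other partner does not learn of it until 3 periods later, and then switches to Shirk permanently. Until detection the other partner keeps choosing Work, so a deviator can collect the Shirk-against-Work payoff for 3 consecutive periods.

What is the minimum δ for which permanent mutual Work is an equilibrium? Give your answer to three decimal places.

A deviator earns 11 for 3 periods, then 2 forever; cooperating earns 3 forever. Multiplying the IC by (1−δ):
3 ≥ 11(1−δ^3) + 2δ^3, so 9·δ^3 ≥ 8 and δ^3 ≥ 8/9.
δ ≥ (8/9)^(1/3) ≈ 0.961.

0.961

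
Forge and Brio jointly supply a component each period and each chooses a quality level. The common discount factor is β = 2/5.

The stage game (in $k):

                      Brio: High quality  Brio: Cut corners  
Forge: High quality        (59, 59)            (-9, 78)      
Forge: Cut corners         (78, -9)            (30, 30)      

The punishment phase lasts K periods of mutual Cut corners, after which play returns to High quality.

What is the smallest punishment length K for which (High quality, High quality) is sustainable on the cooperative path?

Need Σ_{k=1}^{K} β^k ≥ (78−59)/(59−30) = 0.6552 at β = 2/5.
At K = 4 the sum is 0.6496 < 0.6552; at K = 5 it is 0.6598 ≥ 0.6552.
So the minimum punishment length is K = 5.

5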